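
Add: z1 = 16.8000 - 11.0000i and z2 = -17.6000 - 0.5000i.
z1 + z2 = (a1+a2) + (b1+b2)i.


Real: 16.8 - 17.6 = -0.8
Imag: -11 - 0.5 = -11.5

-0.8000 - 11.5000i


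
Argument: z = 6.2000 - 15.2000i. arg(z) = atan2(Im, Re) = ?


Re = 6.2, Im = -15.2
arg = atan2(-15.2, 6.2) = -67.8097 degrees

arg(z) = -67.8097 degrees


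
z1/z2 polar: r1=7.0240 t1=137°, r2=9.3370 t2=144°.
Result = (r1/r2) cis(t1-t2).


r = 7.0240 / 9.3370 = 0.7523
theta = 137° - 144° = -7° = 353° (mod 360)

0.7523 cis(353°)


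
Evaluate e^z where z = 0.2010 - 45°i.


e^0.2010 = 1.2226
cos(-45°) = 0.7071
sin(-45°) = -0.7071
Real = 1.2226*0.7071 = 0.8645
Imag = 1.2226*(-0.7071) = -0.8645

0.8645 - 0.8645i


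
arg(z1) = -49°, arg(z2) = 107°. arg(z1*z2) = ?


arg(z1*z2) = -49° + 107° = 58°
Normalized to (-180°, 180°]: 58°

58°


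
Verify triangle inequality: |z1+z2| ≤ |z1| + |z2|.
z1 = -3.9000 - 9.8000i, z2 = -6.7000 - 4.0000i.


|z1| = sqrt((-3.9)^2 + (-9.8)^2) = sqrt(111.25) = 10.5475
|z2| = sqrt((-6.7)^2 + (-4)^2) = sqrt(60.89) = 7.8032
z1+z2 = -10.6000 - 13.8000i
|z1+z2| = sqrt(302.8) = 17.4011
|z1|+|z2| = 10.5475 + 7.8032 = 18.3507

|z1+z2| = 17.4011 ≤ |z1|+|z2| = 18.3507 (verified)


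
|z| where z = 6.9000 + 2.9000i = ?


|z| = sqrt(6.9^2 + 2.9^2) = sqrt(47.61 + 8.41) = sqrt(56.02) = 7.4847

|z| = 7.4847


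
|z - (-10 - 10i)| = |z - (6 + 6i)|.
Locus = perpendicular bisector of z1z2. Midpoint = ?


Equal distances means the locus is the perpendicular bisector of z1 and z2.
Midpoint = ((-10+6)/2, (-10+6)/2) = (-2.0000, -2.0000)

Perpendicular bisector through (-2.0000, -2.0000)


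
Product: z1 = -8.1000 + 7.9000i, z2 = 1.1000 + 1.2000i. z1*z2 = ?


Real = -8.1*1.1 - 7.9*1.2 = -8.91 - 9.48 = -18.39
Imag = -8.1*1.2 + 1.1*7.9 = -9.72 + 8.69 = -1.03

-18.3900 - 1.0300i


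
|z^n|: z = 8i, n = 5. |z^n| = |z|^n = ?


|z| = sqrt(0+64) = sqrt(64) = 8
|z^5| = |z|^5 = 8^5 = 32768

|z^5| = 32768


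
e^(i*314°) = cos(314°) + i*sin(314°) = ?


cos(314°) = 0.6947
sin(314°) = -0.7193

e^(i*314°) = 0.6947 - 0.7193i


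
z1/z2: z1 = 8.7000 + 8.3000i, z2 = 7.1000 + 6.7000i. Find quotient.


Conjugate of z2 = 7.1000 - 6.7000i
Numerator: (8.7000 + 8.3000i)(7.1000 - 6.7000i) = 117.3800 + 0.6400i
Denominator: 7.1^2 + 6.7^2 = 95.3
Result = (117.3800 + 0.6400i)/95.3

1.2317 + 0.0067i


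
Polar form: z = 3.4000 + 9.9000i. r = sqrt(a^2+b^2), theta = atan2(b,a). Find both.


r = sqrt(11.56+98.01) = sqrt(109.57) = 10.4676
theta = atan2(9.9, 3.4) = 71.0458 degrees

r = 10.4676, theta = 71.0458 degrees


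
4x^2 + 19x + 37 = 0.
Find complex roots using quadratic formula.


disc = 19^2 - 4*4*37 = 361 - 592 = -231
sqrt(|disc|) = sqrt(231) = 15.1987
Real part = -19/(2*4) = -2.3750
Imag part = 15.1987/(2*4) = 1.8998

-2.3750 ± 1.8998i


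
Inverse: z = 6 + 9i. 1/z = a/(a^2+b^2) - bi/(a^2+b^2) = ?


|z|^2 = 36+81 = 117
1/z = (6 - 9i)/117

1/z = 0.0513 - 0.0769i


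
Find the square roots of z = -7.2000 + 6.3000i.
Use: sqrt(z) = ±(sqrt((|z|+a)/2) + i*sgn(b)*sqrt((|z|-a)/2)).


|z| = sqrt(51.84+39.69) = 9.5671
sqrt((|z|+a)/2) = sqrt((9.5671+(-7.2))/2) = sqrt(1.1836) = 1.0879
sqrt((|z|-a)/2) = sqrt((9.5671-(-7.2))/2) = sqrt(8.3836) = 2.8954

±(1.0879 + 2.8954i) i.e. 1.0879 + 2.8954i and -1.0879 - 2.8954i


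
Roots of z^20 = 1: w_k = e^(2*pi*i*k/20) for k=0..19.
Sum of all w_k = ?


The sum of all 20th roots of unity is 0.
Geometric series: (1 - w^20)/(1 - w) = (1-1)/(1-w) = 0 since w^20 = 1, w ≠ 1.
Alternatively: coefficient of z^19 in z^20 - 1 is 0.

0


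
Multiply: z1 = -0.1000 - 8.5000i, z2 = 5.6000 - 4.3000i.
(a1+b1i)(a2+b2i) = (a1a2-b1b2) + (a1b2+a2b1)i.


Real = -0.1*5.6 - (-8.5)*(-4.3) = -0.56 - 36.55 = -37.11
Imag = -0.1*(-4.3) + 5.6*(-8.5) = 0.43 - (47.6) = -47.17

-37.1100 - 47.1700i


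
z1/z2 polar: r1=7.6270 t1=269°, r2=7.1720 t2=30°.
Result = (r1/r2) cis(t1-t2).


r = 7.6270 / 7.1720 = 1.0634
theta = 269° - 30° = 239° = 239° (mod 360)

1.0634 cis(239°)


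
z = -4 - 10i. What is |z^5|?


|z| = sqrt(16+100) = sqrt(116) = 10.7703
|z^5| = |z|^5 = (sqrt(116))^5 = 116^2 * sqrt(116) = 13456*sqrt(116)

|z^5| = 13456*sqrt(116) ≈ 144925.5553


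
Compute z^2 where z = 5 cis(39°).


r^2 = 5^2 = 25
n*theta = 2*39° = 78° = 78° (mod 360)
a = 25*cos(78°) = 5.1978
b = 25*sin(78°) = 24.4537

25 cis(78°) = 5.1978 + 24.4537i


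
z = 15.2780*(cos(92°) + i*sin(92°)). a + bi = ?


a = 15.2780*cos(92°) = 15.2780*(-0.0349) = -0.5332
b = 15.2780*sin(92°) = 15.2780*0.99939 = 15.2687

-0.5332 + 15.2687i


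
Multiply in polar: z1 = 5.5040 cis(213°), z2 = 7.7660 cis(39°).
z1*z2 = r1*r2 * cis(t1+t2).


r = 5.5040 * 7.7660 = 42.7441
theta = 213° + 39° = 252° = 252° (mod 360)

42.7441 cis(252°)


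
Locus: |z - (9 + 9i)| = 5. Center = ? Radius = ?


|z - z0| = r is a circle with center z0 and radius r.
Center = (9, 9), radius = 5

Circle with center (9, 9) and radius 5


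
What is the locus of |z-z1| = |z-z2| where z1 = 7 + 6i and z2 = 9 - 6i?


Equal distances means the locus is the perpendicular bisector of z1 and z2.
Midpoint = ((7+9)/2, (6+(-6))/2) = (8.0000, 0)

Perpendicular bisector through (8.0000, 0)


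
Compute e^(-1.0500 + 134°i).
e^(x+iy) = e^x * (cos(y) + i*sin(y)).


e^-1.0500 = 0.3499
cos(134°) = -0.6947
sin(134°) = 0.7193
Real = 0.3499*(-0.6947) = -0.2431
Imag = 0.3499*0.7193 = 0.2517

-0.2431 + 0.2517i


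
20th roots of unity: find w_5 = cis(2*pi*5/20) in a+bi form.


Angle = 360*5/20 = 90°
a = cos(90°) = 0
b = sin(90°) = 1.0000

0 + 1.0000i


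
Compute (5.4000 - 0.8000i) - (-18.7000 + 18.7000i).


Real: 5.4 + 18.7 = 24.1
Imag: -0.8 - 18.7 = -19.5

24.1000 - 19.5000i


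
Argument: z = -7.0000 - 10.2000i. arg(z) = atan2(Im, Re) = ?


Re = -7, Im = -10.2
arg = atan2(-10.2, -7) = -124.4608 degrees

arg(z) = -124.4608 degrees


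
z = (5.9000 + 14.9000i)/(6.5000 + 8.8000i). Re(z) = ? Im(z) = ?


Multiply by conjugate: (5.9000 + 14.9000i)(6.5000 - 8.8000i) / (6.5^2 + 8.8^2)
Numerator real = 5.9*6.5 + 14.9*8.8 = 169.47
Numerator imag = 14.9*6.5 - 5.9*8.8 = 44.93
Denominator = 119.69
Re(z) = 169.47/119.69 = 1.4159
Im(z) = 44.93/119.69 = 0.3754

Re(z) = 1.4159, Im(z) = 0.3754


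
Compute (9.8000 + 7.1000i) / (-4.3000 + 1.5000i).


Conjugate of z2 = -4.3000 - 1.5000i
Numerator: (9.8000 + 7.1000i)(-4.3000 - 1.5000i) = -31.4900 - 45.2300i
Denominator: (-4.3)^2 + 1.5^2 = 20.74
Result = (-31.4900 - 45.2300i)/20.74

-1.5183 - 2.1808i


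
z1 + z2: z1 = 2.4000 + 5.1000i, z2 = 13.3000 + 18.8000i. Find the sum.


Real: 2.4 + 13.3 = 15.7
Imag: 5.1 + 18.8 = 23.9

15.7000 + 23.9000i


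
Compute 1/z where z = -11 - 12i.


|z|^2 = 121+144 = 265
1/z = (-11 + 12i)/265

1/z = -0.0415 + 0.0453i


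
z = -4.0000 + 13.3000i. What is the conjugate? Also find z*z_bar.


z_bar = -4.0000 - 13.3000i
z*z_bar = (-4)^2 + 13.3^2 = 16 + 176.89 = 192.89

z_bar = -4.0000 - 13.3000i, z*z_bar = 192.89


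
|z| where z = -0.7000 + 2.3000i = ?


|z| = sqrt((-0.7)^2 + 2.3^2) = sqrt(0.49 + 5.29) = sqrt(5.78) = 2.4042

|z| = 2.4042


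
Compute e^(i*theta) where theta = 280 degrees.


cos(280°) = 0.1736
sin(280°) = -0.9848

e^(i*280°) = 0.1736 - 0.9848i


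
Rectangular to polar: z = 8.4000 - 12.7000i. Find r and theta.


r = sqrt(70.56+161.29) = sqrt(231.85) = 15.2266
theta = atan2(-12.7, 8.4) = -56.5187 degrees

r = 15.2266, theta = -56.5187 degrees


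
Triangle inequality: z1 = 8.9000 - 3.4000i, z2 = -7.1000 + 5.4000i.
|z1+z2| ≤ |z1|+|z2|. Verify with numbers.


|z1| = sqrt(8.9^2 + (-3.4)^2) = sqrt(90.77) = 9.5273
|z2| = sqrt((-7.1)^2 + 5.4^2) = sqrt(79.57) = 8.9202
z1+z2 = 1.8000 + 2.0000i
|z1+z2| = sqrt(7.24) = 2.6907
|z1|+|z2| = 9.5273 + 8.9202 = 18.4475

|z1+z2| = 2.6907 ≤ |z1|+|z2| = 18.4475 (verified)


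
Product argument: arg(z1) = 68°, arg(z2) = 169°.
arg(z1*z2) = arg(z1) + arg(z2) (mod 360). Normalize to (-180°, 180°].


arg(z1*z2) = 68° + 169° = 237°
Normalized to (-180°, 180°]: -123°

-123°


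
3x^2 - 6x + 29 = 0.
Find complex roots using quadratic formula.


disc = (-6)^2 - 4*3*29 = 36 - 348 = -312
sqrt(|disc|) = sqrt(312) = 17.6635
Real part = 6/(2*3) = 1.0000
Imag part = 17.6635/(2*3) = 2.9439

1.0000 ± 2.9439i


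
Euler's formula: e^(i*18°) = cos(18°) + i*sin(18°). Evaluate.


cos(18°) = 0.9511
sin(18°) = 0.3090

e^(i*18°) = 0.9511 + 0.3090i


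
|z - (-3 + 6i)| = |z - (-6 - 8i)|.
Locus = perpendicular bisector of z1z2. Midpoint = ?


Equal distances means the locus is the perpendicular bisector of z1 and z2.
Midpoint = ((-3+(-6))/2, (6+(-8))/2) = (-4.5000, -1.0000)

Perpendicular bisector through (-4.5000, -1.0000)


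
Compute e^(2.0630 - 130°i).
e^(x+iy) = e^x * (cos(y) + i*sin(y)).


e^2.0630 = 7.8695
cos(-130°) = -0.64279
sin(-130°) = -0.76604
Real = 7.8695*(-0.64279) = -5.0584
Imag = 7.8695*(-0.76604) = -6.0284

-5.0584 - 6.0284i


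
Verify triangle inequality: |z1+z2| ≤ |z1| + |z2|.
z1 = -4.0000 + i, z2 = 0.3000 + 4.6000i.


|z1| = sqrt((-4)^2 + 1^2) = sqrt(17) = 4.1231
|z2| = sqrt(0.3^2 + 4.6^2) = sqrt(21.25) = 4.6098
z1+z2 = -3.7000 + 5.6000i
|z1+z2| = sqrt(45.05) = 6.7119
|z1|+|z2| = 4.1231 + 4.6098 = 8.7329

|z1+z2| = 6.7119 ≤ |z1|+|z2| = 8.7329 (verified)


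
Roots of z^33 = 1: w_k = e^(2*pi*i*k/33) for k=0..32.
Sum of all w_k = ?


The sum of all 33th roots of unity is 0.
Geometric series: (1 - w^33)/(1 - w) = (1-1)/(1-w) = 0 since w^33 = 1, w ≠ 1.
Alternatively: coefficient of z^32 in z^33 - 1 is 0.

0


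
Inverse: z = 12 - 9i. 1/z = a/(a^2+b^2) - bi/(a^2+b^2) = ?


|z|^2 = 144+81 = 225
1/z = (12 + 9i)/225

1/z = 0.0533 + 0.0400i


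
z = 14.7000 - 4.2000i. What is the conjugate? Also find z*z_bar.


z_bar = 14.7000 + 4.2000i
z*z_bar = 14.7^2 + (-4.2)^2 = 216.09 + 17.64 = 233.73

z_bar = 14.7000 + 4.2000i, z*z_bar = 233.73


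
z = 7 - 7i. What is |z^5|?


|z| = sqrt(49+49) = sqrt(98) = 9.8995
|z^5| = |z|^5 = (sqrt(98))^5 = 98^2 * sqrt(98) = 9604*sqrt(98)

|z^5| = 9604*sqrt(98) ≈ 95074.7494


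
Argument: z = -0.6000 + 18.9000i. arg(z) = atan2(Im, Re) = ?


Re = -0.6, Im = 18.9
arg = atan2(18.9, -0.6) = 91.8183 degrees

arg(z) = 91.8183 degrees


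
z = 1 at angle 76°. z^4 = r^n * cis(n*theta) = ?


r^4 = 1^4 = 1
n*theta = 4*76° = 304° = 304° (mod 360)
a = 1*cos(304°) = 0.5592
b = 1*sin(304°) = -0.8290

1 cis(304°) = 0.5592 - 0.8290i


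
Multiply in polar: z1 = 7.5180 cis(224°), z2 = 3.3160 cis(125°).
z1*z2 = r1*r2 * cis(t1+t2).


r = 7.5180 * 3.3160 = 24.9297
theta = 224° + 125° = 349° = 349° (mod 360)

24.9297 cis(349°)


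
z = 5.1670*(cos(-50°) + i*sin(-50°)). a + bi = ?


a = 5.1670*cos(-50°) = 5.1670*0.6428 = 3.3213
b = 5.1670*sin(-50°) = 5.1670*(-0.7660444) = -3.9582

3.3213 - 3.9582i


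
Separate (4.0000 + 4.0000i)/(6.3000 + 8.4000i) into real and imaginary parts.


Multiply by conjugate: (4.0000 + 4.0000i)(6.3000 - 8.4000i) / (6.3^2 + 8.4^2)
Numerator real = 4*6.3 + 4*8.4 = 58.8
Numerator imag = 4*6.3 - 4*8.4 = -8.4
Denominator = 110.25
Re(z) = 58.8/110.25 = 0.5333
Im(z) = -8.4/110.25 = -0.0762

Re(z) = 0.5333, Im(z) = -0.0762


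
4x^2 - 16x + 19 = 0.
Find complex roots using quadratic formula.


disc = (-16)^2 - 4*4*19 = 256 - 304 = -48
sqrt(|disc|) = sqrt(48) = 6.9282
Real part = 16/(2*4) = 2.0000
Imag part = 6.9282/(2*4) = 0.8660

2.0000 ± 0.8660i


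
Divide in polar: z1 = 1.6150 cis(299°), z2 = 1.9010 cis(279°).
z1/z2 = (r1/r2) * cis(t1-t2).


r = 1.6150 / 1.9010 = 0.8496
theta = 299° - 279° = 20° = 20° (mod 360)

0.8496 cis(20°)


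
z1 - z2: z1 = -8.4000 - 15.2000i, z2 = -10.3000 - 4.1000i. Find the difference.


Real: -8.4 + 10.3 = 1.9
Imag: -15.2 + 4.1 = -11.1

1.9000 - 11.1000i


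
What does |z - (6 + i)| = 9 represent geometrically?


|z - z0| = r is a circle with center z0 and radius r.
Center = (6, 1), radius = 9

Circle with center (6, 1) and radius 9


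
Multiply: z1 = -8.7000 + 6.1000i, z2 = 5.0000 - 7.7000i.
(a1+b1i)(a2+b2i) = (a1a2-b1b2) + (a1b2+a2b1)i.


Real = -8.7*5 - 6.1*(-7.7) = -43.5 - (-46.97) = 3.47
Imag = -8.7*(-7.7) + 5*6.1 = 66.99 + 30.5 = 97.49

3.4700 + 97.4900i


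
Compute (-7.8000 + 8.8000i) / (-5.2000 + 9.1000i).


Conjugate of z2 = -5.2000 - 9.1000i
Numerator: (-7.8000 + 8.8000i)(-5.2000 - 9.1000i) = 120.6400 + 25.2200i
Denominator: (-5.2)^2 + 9.1^2 = 109.85
Result = (120.6400 + 25.2200i)/109.85

1.0982 + 0.2296i


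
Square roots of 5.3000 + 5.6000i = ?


|z| = sqrt(28.09+31.36) = 7.7104
sqrt((|z|+a)/2) = sqrt((7.7104+5.3)/2) = sqrt(6.5052) = 2.5505
sqrt((|z|-a)/2) = sqrt((7.7104-5.3)/2) = sqrt(1.2052) = 1.0978

±(2.5505 + 1.0978i) i.e. 2.5505 + 1.0978i and -2.5505 - 1.0978i


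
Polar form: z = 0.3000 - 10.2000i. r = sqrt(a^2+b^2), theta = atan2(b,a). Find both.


r = sqrt(0.09+104.04) = sqrt(104.13) = 10.2044
theta = atan2(-10.2, 0.3) = -88.3153 degrees

r = 10.2044, theta = -88.3153 degrees


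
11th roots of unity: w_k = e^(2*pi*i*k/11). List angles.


The 11th roots of unity are cis(360k/11°) for k=0..10
Angle step = 360/11 = 32.7273°
Primitive root: cis(32.7273°)
Primitive root = 0.8413 + 0.5406i

11 roots at angles: 0°, 32.7273°, 65.4545°, 98.1818°, 130.9091°, 163.6364°, 196.3636°, 229.0909°, 261.8182°, 294.5455°, 327.2727°


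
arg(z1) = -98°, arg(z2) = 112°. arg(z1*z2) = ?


arg(z1*z2) = -98° + 112° = 14°
Normalized to (-180°, 180°]: 14°

14°


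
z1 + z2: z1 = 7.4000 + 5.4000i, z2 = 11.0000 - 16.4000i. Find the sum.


Real: 7.4 + 11 = 18.4
Imag: 5.4 - 16.4 = -11

18.4000 - 11.0000i


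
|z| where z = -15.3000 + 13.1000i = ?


|z| = sqrt((-15.3)^2 + 13.1^2) = sqrt(234.09 + 171.61) = sqrt(405.7) = 20.1420

|z| = 20.1420


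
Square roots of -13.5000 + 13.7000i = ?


|z| = sqrt(182.25+187.69) = 19.2338
sqrt((|z|+a)/2) = sqrt((19.2338+(-13.5))/2) = sqrt(2.8669) = 1.6932
sqrt((|z|-a)/2) = sqrt((19.2338-(-13.5))/2) = sqrt(16.3669) = 4.0456

±(1.6932 + 4.0456i) i.e. 1.6932 + 4.0456i and -1.6932 - 4.0456i


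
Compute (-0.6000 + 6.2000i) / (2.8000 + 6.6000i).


Conjugate of z2 = 2.8000 - 6.6000i
Numerator: (-0.6000 + 6.2000i)(2.8000 - 6.6000i) = 39.2400 + 21.3200i
Denominator: 2.8^2 + 6.6^2 = 51.4
Result = (39.2400 + 21.3200i)/51.4

0.7634 + 0.4148i


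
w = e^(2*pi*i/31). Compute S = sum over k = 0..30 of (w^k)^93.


The roots are w_k = w^k with w = e^(2*pi*i/31), and (w^k)^93 = (w^93)^k.
So S = 1 + u + u^2 + ... + u^(30) with u = w^93.
93 = 3*31 + 0, so 93 is a multiple of 31 and u = (w^31)^3 = 1.
Every one of the 31 terms equals 1: S = 31

S = 31


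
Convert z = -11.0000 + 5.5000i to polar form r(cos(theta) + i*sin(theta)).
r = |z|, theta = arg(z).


r = sqrt(121+30.25) = sqrt(151.25) = 12.2984
theta = atan2(5.5, -11) = 153.4349 degrees

r = 12.2984, theta = 153.4349 degrees


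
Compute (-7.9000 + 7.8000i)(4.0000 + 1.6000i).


Real = -7.9*4 - 7.8*1.6 = -31.6 - 12.48 = -44.08
Imag = -7.9*1.6 + 4*7.8 = -12.64 + 31.2 = 18.56

-44.0800 + 18.5600i


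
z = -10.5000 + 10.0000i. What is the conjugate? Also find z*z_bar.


z_bar = -10.5000 - 10.0000i
z*z_bar = (-10.5)^2 + 10^2 = 110.25 + 100 = 210.25

z_bar = -10.5000 - 10.0000i, z*z_bar = 210.25


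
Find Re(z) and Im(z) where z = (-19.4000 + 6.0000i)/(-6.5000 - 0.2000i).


Multiply by conjugate: (-19.4000 + 6.0000i)(-6.5000 + 0.2000i) / ((-6.5)^2 + (-0.2)^2)
Numerator real = -19.4*(-6.5) + 6*(-0.2) = 124.9
Numerator imag = 6*(-6.5) - (-19.4)*(-0.2) = -42.88
Denominator = 42.29
Re(z) = 124.9/42.29 = 2.9534
Im(z) = -42.88/42.29 = -1.0140

Re(z) = 2.9534, Im(z) = -1.0140


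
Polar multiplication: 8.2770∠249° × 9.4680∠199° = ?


r = 8.2770 * 9.4680 = 78.3666
theta = 249° + 199° = 448° = 88° (mod 360)

78.3666 cis(88°)


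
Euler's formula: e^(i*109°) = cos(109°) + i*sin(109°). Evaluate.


cos(109°) = -0.3256
sin(109°) = 0.9455

e^(i*109°) = -0.3256 + 0.9455i


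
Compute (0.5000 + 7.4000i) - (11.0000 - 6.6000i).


Real: 0.5 - 11 = -10.5
Imag: 7.4 + 6.6 = 14

-10.5000 + 14.0000i


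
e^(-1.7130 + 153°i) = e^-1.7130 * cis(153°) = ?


e^-1.7130 = 0.18032
cos(153°) = -0.891
sin(153°) = 0.454
Real = 0.18032*(-0.891) = -0.1607
Imag = 0.18032*0.454 = 0.0819

-0.1607 + 0.0819i


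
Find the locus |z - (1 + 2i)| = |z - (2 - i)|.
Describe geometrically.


Equal distances means the locus is the perpendicular bisector of z1 and z2.
Midpoint = ((1+2)/2, (2+(-1))/2) = (1.5000, 0.5000)

Perpendicular bisector through (1.5000, 0.5000)


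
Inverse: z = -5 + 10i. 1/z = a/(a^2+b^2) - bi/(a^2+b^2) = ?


|z|^2 = 25+100 = 125
1/z = (-5 - 10i)/125

1/z = -0.0400 - 0.0800i


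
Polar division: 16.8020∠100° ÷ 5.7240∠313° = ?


r = 16.8020 / 5.7240 = 2.9354
theta = 100° - 313° = -213° = 147° (mod 360)

2.9354 cis(147°)


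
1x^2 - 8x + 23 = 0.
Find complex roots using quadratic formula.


disc = (-8)^2 - 4*1*23 = 64 - 92 = -28
sqrt(|disc|) = sqrt(28) = 5.2915
Real part = 8/(2*1) = 4.0000
Imag part = 5.2915/(2*1) = 2.6458

4.0000 ± 2.6458i


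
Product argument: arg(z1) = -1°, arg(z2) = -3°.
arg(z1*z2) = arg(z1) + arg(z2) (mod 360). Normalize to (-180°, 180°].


arg(z1*z2) = -1° - 3° = -4°
Normalized to (-180°, 180°]: -4°

-4°


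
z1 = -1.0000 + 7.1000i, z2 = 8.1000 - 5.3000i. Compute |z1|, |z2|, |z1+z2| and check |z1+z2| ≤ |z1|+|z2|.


|z1| = sqrt((-1)^2 + 7.1^2) = sqrt(51.41) = 7.1701
|z2| = sqrt(8.1^2 + (-5.3)^2) = sqrt(93.7) = 9.6799
z1+z2 = 7.1000 + 1.8000i
|z1+z2| = sqrt(53.65) = 7.3246
|z1|+|z2| = 7.1701 + 9.6799 = 16.8500

|z1+z2| = 7.3246 ≤ |z1|+|z2| = 16.8500 (verified)


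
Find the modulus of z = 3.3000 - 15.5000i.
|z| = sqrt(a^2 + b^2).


|z| = sqrt(3.3^2 + (-15.5)^2) = sqrt(10.89 + 240.25) = sqrt(251.14) = 15.8474

|z| = 15.8474


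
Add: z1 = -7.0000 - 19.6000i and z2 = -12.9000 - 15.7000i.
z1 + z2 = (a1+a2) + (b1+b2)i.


Real: -7 - 12.9 = -19.9
Imag: -19.6 - 15.7 = -35.3

-19.9000 - 35.3000i


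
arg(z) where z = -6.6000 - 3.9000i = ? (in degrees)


Re = -6.6, Im = -3.9
arg = atan2(-3.9, -6.6) = -149.4208 degrees

arg(z) = -149.4208 degrees


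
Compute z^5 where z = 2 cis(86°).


r^5 = 2^5 = 32
n*theta = 5*86° = 430° = 70° (mod 360)
a = 32*cos(70°) = 10.9446
b = 32*sin(70°) = 30.0702

32 cis(70°) = 10.9446 + 30.0702i


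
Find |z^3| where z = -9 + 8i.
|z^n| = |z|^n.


|z| = sqrt(81+64) = sqrt(145) = 12.0416
|z^3| = |z|^3 = (sqrt(145))^3 = 145*sqrt(145)

|z^3| = 145*sqrt(145) ≈ 1746.0312


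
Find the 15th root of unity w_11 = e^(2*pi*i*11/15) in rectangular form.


Angle = 360*11/15 = 264°
a = cos(264°) = -0.1045
b = sin(264°) = -0.9945

-0.1045 - 0.9945i


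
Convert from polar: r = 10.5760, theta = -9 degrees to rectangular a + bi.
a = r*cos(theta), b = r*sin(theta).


a = 10.5760*cos(-9°) = 10.5760*0.98769 = 10.4458
b = 10.5760*sin(-9°) = 10.5760*(-0.1564345) = -1.6545

10.4458 - 1.6545i


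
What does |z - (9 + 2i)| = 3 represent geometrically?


|z - z0| = r is a circle with center z0 and radius r.
Center = (9, 2), radius = 3

Circle with center (9, 2) and radius 3


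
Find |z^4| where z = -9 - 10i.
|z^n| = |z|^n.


|z| = sqrt(81+100) = sqrt(181) = 13.4536
|z^4| = |z|^4 = (sqrt(181))^4 = 181^2 = 32761

|z^4| = 32761


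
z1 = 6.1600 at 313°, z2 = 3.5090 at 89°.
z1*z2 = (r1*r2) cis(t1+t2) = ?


r = 6.1600 * 3.5090 = 21.6154
theta = 313° + 89° = 402° = 42° (mod 360)

21.6154 cis(42°)


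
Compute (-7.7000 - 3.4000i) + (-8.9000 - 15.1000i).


Real: -7.7 - 8.9 = -16.6
Imag: -3.4 - 15.1 = -18.5

-16.6000 - 18.5000i


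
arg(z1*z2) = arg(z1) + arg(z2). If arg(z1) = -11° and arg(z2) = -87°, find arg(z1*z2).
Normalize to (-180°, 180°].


arg(z1*z2) = -11° - 87° = -98°
Normalized to (-180°, 180°]: -98°

-98°


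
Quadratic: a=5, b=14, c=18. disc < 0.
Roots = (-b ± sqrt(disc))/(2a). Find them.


disc = 14^2 - 4*5*18 = 196 - 360 = -164
sqrt(|disc|) = sqrt(164) = 12.8062
Real part = -14/(2*5) = -1.4000
Imag part = 12.8062/(2*5) = 1.2806

-1.4000 ± 1.2806i


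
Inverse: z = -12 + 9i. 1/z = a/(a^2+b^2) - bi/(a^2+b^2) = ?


|z|^2 = 144+81 = 225
1/z = (-12 - 9i)/225

1/z = -0.0533 - 0.0400i


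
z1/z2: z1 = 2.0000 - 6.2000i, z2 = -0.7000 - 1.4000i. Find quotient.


Conjugate of z2 = -0.7000 + 1.4000i
Numerator: (2.0000 - 6.2000i)(-0.7000 + 1.4000i) = 7.2800 + 7.1400i
Denominator: (-0.7)^2 + (-1.4)^2 = 2.45
Result = (7.2800 + 7.1400i)/2.45

2.9714 + 2.9143i


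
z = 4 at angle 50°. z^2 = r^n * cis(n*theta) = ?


r^2 = 4^2 = 16
n*theta = 2*50° = 100° = 100° (mod 360)
a = 16*cos(100°) = -2.7784
b = 16*sin(100°) = 15.7569

16 cis(100°) = -2.7784 + 15.7569i


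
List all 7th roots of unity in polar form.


The 7th roots of unity are cis(360k/7°) for k=0..6
Angle step = 360/7 = 51.4286°
Primitive root: cis(51.4286°)
Primitive root = 0.6235 + 0.7818i

7 roots at angles: 0°, 51.4286°, 102.8571°, 154.2857°, 205.7143°, 257.1429°, 308.5714°


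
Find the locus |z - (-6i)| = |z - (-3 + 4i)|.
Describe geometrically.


Equal distances means the locus is the perpendicular bisector of z1 and z2.
Midpoint = ((0+(-3))/2, (-6+4)/2) = (-1.5000, -1.0000)

Perpendicular bisector through (-1.5000, -1.0000)


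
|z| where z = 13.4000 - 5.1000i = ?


|z| = sqrt(13.4^2 + (-5.1)^2) = sqrt(179.56 + 26.01) = sqrt(205.57) = 14.3377

|z| = 14.3377


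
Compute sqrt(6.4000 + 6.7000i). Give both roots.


|z| = sqrt(40.96+44.89) = 9.2655
sqrt((|z|+a)/2) = sqrt((9.2655+6.4)/2) = sqrt(7.8328) = 2.7987
sqrt((|z|-a)/2) = sqrt((9.2655-6.4)/2) = sqrt(1.4328) = 1.1970

±(2.7987 + 1.1970i) i.e. 2.7987 + 1.1970i and -2.7987 - 1.1970i


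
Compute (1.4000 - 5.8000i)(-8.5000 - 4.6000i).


Real = 1.4*(-8.5) - (-5.8)*(-4.6) = -11.9 - 26.68 = -38.58
Imag = 1.4*(-4.6) - (8.5)*(-5.8) = -6.44 + 49.3 = 42.86

-38.5800 + 42.8600i


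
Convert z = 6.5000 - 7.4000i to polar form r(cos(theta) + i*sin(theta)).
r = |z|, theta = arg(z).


r = sqrt(42.25+54.76) = sqrt(97.01) = 9.8494
theta = atan2(-7.4, 6.5) = -48.7046 degrees

r = 9.8494, theta = -48.7046 degrees


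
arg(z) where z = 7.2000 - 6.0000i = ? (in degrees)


Re = 7.2, Im = -6
arg = atan2(-6, 7.2) = -39.8056 degrees

arg(z) = -39.8056 degrees


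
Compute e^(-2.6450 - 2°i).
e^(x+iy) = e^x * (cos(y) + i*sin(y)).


e^-2.6450 = 0.0710
cos(-2°) = 0.9994
sin(-2°) = -0.0349
Real = 0.0710*0.9994 = 0.0710
Imag = 0.0710*(-0.0349) = -0.0025

0.0710 - 0.0025i


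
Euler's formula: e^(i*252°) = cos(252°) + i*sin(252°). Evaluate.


cos(252°) = -0.3090
sin(252°) = -0.9511

e^(i*252°) = -0.3090 - 0.9511i


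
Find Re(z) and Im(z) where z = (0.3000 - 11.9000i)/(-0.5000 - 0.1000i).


Multiply by conjugate: (0.3000 - 11.9000i)(-0.5000 + 0.1000i) / ((-0.5)^2 + (-0.1)^2)
Numerator real = 0.3*(-0.5) - (11.9)*(-0.1) = 1.04
Numerator imag = -11.9*(-0.5) - 0.3*(-0.1) = 5.98
Denominator = 0.26
Re(z) = 1.04/0.26 = 4.0000
Im(z) = 5.98/0.26 = 23.0000

Re(z) = 4.0000, Im(z) = 23.0000


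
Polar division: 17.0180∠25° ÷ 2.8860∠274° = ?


r = 17.0180 / 2.8860 = 5.8967
theta = 25° - 274° = -249° = 111° (mod 360)

5.8967 cis(111°)


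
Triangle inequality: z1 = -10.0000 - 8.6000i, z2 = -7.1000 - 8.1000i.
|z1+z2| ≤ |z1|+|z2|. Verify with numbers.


|z1| = sqrt((-10)^2 + (-8.6)^2) = sqrt(173.96) = 13.1894
|z2| = sqrt((-7.1)^2 + (-8.1)^2) = sqrt(116.02) = 10.7713
z1+z2 = -17.1000 - 16.7000i
|z1+z2| = sqrt(571.3) = 23.9019
|z1|+|z2| = 13.1894 + 10.7713 = 23.9607

|z1+z2| = 23.9019 ≤ |z1|+|z2| = 23.9607 (verified)


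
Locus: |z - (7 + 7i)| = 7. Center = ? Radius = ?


|z - z0| = r is a circle with center z0 and radius r.
Center = (7, 7), radius = 7

Circle with center (7, 7) and radius 7


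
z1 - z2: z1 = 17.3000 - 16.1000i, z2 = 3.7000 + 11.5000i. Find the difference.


Real: 17.3 - 3.7 = 13.6
Imag: -16.1 - 11.5 = -27.6

13.6000 - 27.6000i


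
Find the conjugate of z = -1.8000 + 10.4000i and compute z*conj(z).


z_bar = -1.8000 - 10.4000i
z*z_bar = (-1.8)^2 + 10.4^2 = 3.24 + 108.16 = 111.4

z_bar = -1.8000 - 10.4000i, z*z_bar = 111.4


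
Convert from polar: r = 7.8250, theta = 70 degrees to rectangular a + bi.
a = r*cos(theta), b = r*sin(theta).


a = 7.8250*cos(70°) = 7.8250*0.34202 = 2.6763
b = 7.8250*sin(70°) = 7.8250*0.93969 = 7.3531

2.6763 + 7.3531i


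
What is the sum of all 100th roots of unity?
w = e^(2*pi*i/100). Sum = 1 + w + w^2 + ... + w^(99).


The sum of all 100th roots of unity is 0.
Geometric series: (1 - w^100)/(1 - w) = (1-1)/(1-w) = 0 since w^100 = 1, w ≠ 1.
Alternatively: coefficient of z^99 in z^100 - 1 is 0.

0


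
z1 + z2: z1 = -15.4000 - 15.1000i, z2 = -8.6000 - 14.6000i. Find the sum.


Real: -15.4 - 8.6 = -24
Imag: -15.1 - 14.6 = -29.7

-24.0000 - 29.7000i


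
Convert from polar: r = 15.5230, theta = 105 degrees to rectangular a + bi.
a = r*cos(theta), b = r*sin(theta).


a = 15.5230*cos(105°) = 15.5230*(-0.258819) = -4.0176
b = 15.5230*sin(105°) = 15.5230*0.96593 = 14.9941

-4.0176 + 14.9941i


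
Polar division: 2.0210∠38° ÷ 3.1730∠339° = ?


r = 2.0210 / 3.1730 = 0.6369
theta = 38° - 339° = -301° = 59° (mod 360)

0.6369 cis(59°)


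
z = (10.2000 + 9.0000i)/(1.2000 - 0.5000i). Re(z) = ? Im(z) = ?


Multiply by conjugate: (10.2000 + 9.0000i)(1.2000 + 0.5000i) / (1.2^2 + (-0.5)^2)
Numerator real = 10.2*1.2 + 9*(-0.5) = 7.74
Numerator imag = 9*1.2 - 10.2*(-0.5) = 15.9
Denominator = 1.69
Re(z) = 7.74/1.69 = 4.5799
Im(z) = 15.9/1.69 = 9.4083

Re(z) = 4.5799, Im(z) = 9.4083


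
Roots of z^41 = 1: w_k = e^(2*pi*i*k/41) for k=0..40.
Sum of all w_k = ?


The sum of all 41th roots of unity is 0.
Geometric series: (1 - w^41)/(1 - w) = (1-1)/(1-w) = 0 since w^41 = 1, w ≠ 1.
Alternatively: coefficient of z^40 in z^41 - 1 is 0.

0


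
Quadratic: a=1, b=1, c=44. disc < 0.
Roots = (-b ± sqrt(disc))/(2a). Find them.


disc = 1^2 - 4*1*44 = 1 - 176 = -175
sqrt(|disc|) = sqrt(175) = 13.2288
Real part = -1/(2*1) = -0.5000
Imag part = 13.2288/(2*1) = 6.6144

-0.5000 ± 6.6144i


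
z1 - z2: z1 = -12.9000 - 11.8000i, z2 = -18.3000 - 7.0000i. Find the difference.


Real: -12.9 + 18.3 = 5.4
Imag: -11.8 + 7 = -4.8

5.4000 - 4.8000i


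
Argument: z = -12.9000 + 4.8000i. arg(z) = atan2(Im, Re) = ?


Re = -12.9, Im = 4.8
arg = atan2(4.8, -12.9) = 159.5901 degrees

arg(z) = 159.5901 degrees


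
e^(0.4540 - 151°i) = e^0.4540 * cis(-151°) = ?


e^0.4540 = 1.5746
cos(-151°) = -0.87462
sin(-151°) = -0.4848
Real = 1.5746*(-0.87462) = -1.3772
Imag = 1.5746*(-0.4848) = -0.7634

-1.3772 - 0.7634i


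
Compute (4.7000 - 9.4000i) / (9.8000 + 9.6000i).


Conjugate of z2 = 9.8000 - 9.6000i
Numerator: (4.7000 - 9.4000i)(9.8000 - 9.6000i) = -44.1800 - 137.2400i
Denominator: 9.8^2 + 9.6^2 = 188.2
Result = (-44.1800 - 137.2400i)/188.2

-0.2348 - 0.7292i


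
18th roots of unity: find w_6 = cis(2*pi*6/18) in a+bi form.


Angle = 360*6/18 = 120°
a = cos(120°) = -0.5000
b = sin(120°) = 0.8660

-0.5000 + 0.8660i


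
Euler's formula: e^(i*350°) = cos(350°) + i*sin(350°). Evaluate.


cos(350°) = 0.9848
sin(350°) = -0.1736

e^(i*350°) = 0.9848 - 0.1736i


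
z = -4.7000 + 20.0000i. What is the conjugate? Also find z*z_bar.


z_bar = -4.7000 - 20.0000i
z*z_bar = (-4.7)^2 + 20^2 = 22.09 + 400 = 422.09

z_bar = -4.7000 - 20.0000i, z*z_bar = 422.09


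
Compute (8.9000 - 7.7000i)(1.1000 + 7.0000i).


Real = 8.9*1.1 - (-7.7)*7 = 9.79 - (-53.9) = 63.69
Imag = 8.9*7 + 1.1*(-7.7) = 62.3 - (8.47) = 53.83

63.6900 + 53.8300i


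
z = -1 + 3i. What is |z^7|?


|z| = sqrt(1+9) = sqrt(10) = 3.1623
|z^7| = |z|^7 = (sqrt(10))^7 = 10^3 * sqrt(10) = 1000*sqrt(10)

|z^7| = 1000*sqrt(10) ≈ 3162.2777


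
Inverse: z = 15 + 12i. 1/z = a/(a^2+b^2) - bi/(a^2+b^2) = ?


|z|^2 = 225+144 = 369
1/z = (15 - 12i)/369

1/z = 0.0407 - 0.0325i


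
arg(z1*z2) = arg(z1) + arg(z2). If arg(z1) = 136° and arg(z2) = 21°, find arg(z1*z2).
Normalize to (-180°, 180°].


arg(z1*z2) = 136° + 21° = 157°
Normalized to (-180°, 180°]: 157°

157°


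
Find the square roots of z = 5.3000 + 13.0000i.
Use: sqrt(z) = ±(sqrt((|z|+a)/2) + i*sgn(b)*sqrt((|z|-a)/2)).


|z| = sqrt(28.09+169) = 14.0389
sqrt((|z|+a)/2) = sqrt((14.0389+5.3)/2) = sqrt(9.6694) = 3.1096
sqrt((|z|-a)/2) = sqrt((14.0389-5.3)/2) = sqrt(4.3694) = 2.0903

±(3.1096 + 2.0903i) i.e. 3.1096 + 2.0903i and -3.1096 - 2.0903i


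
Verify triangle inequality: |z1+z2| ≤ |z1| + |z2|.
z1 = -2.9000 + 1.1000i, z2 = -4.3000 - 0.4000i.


|z1| = sqrt((-2.9)^2 + 1.1^2) = sqrt(9.62) = 3.1016
|z2| = sqrt((-4.3)^2 + (-0.4)^2) = sqrt(18.65) = 4.3186
z1+z2 = -7.2000 + 0.7000i
|z1+z2| = sqrt(52.33) = 7.2339
|z1|+|z2| = 3.1016 + 4.3186 = 7.4202

|z1+z2| = 7.2339 ≤ |z1|+|z2| = 7.4202 (verified)


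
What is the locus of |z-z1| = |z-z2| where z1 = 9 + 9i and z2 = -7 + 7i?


Equal distances means the locus is the perpendicular bisector of z1 and z2.
Midpoint = ((9+(-7))/2, (9+7)/2) = (1.0000, 8.0000)

Perpendicular bisector through (1.0000, 8.0000)


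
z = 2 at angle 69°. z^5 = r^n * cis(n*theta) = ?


r^5 = 2^5 = 32
n*theta = 5*69° = 345° = 345° (mod 360)
a = 32*cos(345°) = 30.9096
b = 32*sin(345°) = -8.2822

32 cis(345°) = 30.9096 - 8.2822i


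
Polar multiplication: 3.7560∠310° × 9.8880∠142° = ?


r = 3.7560 * 9.8880 = 37.1393
theta = 310° + 142° = 452° = 92° (mod 360)

37.1393 cis(92°)


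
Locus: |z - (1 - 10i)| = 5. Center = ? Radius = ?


|z - z0| = r is a circle with center z0 and radius r.
Center = (1, -10), radius = 5

Circle with center (1, -10) and radius 5


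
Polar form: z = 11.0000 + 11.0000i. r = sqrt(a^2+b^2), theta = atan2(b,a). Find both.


r = sqrt(121+121) = sqrt(242) = 15.5563
theta = atan2(11, 11) = 45.0000 degrees

r = 15.5563, theta = 45.0000 degrees


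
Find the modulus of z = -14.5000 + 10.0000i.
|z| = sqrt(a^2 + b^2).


|z| = sqrt((-14.5)^2 + 10^2) = sqrt(210.25 + 100) = sqrt(310.25) = 17.6139

|z| = 17.6139


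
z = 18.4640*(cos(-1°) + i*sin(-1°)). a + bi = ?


a = 18.4640*cos(-1°) = 18.4640*0.99985 = 18.4612
b = 18.4640*sin(-1°) = 18.4640*(-0.01745) = -0.3222

18.4612 - 0.3222i


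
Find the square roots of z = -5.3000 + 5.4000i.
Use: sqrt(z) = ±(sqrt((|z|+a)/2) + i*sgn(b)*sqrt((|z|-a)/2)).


|z| = sqrt(28.09+29.16) = 7.5664
sqrt((|z|+a)/2) = sqrt((7.5664+(-5.3))/2) = sqrt(1.1332) = 1.0645
sqrt((|z|-a)/2) = sqrt((7.5664-(-5.3))/2) = sqrt(6.4332) = 2.5364

±(1.0645 + 2.5364i) i.e. 1.0645 + 2.5364i and -1.0645 - 2.5364i


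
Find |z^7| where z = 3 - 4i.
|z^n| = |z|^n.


|z| = sqrt(9+16) = sqrt(25) = 5
|z^7| = |z|^7 = 5^7 = 78125

|z^7| = 78125


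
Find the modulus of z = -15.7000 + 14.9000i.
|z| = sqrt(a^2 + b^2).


|z| = sqrt((-15.7)^2 + 14.9^2) = sqrt(246.49 + 222.01) = sqrt(468.5) = 21.6449

|z| = 21.6449


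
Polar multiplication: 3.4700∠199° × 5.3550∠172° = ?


r = 3.4700 * 5.3550 = 18.5819
theta = 199° + 172° = 371° = 11° (mod 360)

18.5819 cis(11°)


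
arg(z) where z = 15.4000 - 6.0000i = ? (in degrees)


Re = 15.4, Im = -6
arg = atan2(-6, 15.4) = -21.2864 degrees

arg(z) = -21.2864 degrees


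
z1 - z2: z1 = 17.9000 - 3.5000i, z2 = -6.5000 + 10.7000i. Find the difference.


Real: 17.9 + 6.5 = 24.4
Imag: -3.5 - 10.7 = -14.2

24.4000 - 14.2000i


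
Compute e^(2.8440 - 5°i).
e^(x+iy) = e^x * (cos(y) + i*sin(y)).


e^2.8440 = 17.1844
cos(-5°) = 0.996195
sin(-5°) = -0.087156
Real = 17.1844*0.996195 = 17.1190
Imag = 17.1844*(-0.087156) = -1.4977

17.1190 - 1.4977i


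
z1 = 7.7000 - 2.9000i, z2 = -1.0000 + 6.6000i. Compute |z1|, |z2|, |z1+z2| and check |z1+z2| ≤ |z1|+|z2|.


|z1| = sqrt(7.7^2 + (-2.9)^2) = sqrt(67.7) = 8.2280
|z2| = sqrt((-1)^2 + 6.6^2) = sqrt(44.56) = 6.6753
z1+z2 = 6.7000 + 3.7000i
|z1+z2| = sqrt(58.58) = 7.6538
|z1|+|z2| = 8.2280 + 6.6753 = 14.9033

|z1+z2| = 7.6538 ≤ |z1|+|z2| = 14.9033 (verified)


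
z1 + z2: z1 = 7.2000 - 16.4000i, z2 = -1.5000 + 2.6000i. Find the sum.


Real: 7.2 - 1.5 = 5.7
Imag: -16.4 + 2.6 = -13.8

5.7000 - 13.8000i


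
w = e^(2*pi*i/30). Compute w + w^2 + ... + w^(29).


With w = e^(2*pi*i/30), all 30 of the 30th roots of unity w^0 = 1, w, ..., w^(29) sum to 0: 1 + w + ... + w^(29) = (1 - w^30)/(1 - w) = 0 since w^30 = 1, w ≠ 1.
Removing the root 1: w + w^2 + ... + w^(29) = 0 - 1 = -1

Sum = -1


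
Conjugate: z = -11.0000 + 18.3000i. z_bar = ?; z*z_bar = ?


z_bar = -11.0000 - 18.3000i
z*z_bar = (-11)^2 + 18.3^2 = 121 + 334.89 = 455.89

z_bar = -11.0000 - 18.3000i, z*z_bar = 455.89


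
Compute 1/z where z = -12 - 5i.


|z|^2 = 144+25 = 169
1/z = (-12 + 5i)/169

1/z = -0.0710 + 0.0296i


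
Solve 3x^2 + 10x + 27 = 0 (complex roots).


disc = 10^2 - 4*3*27 = 100 - 324 = -224
sqrt(|disc|) = sqrt(224) = 14.9666
Real part = -10/(2*3) = -1.6667
Imag part = 14.9666/(2*3) = 2.4944

-1.6667 ± 2.4944i


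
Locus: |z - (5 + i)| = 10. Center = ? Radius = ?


|z - z0| = r is a circle with center z0 and radius r.
Center = (5, 1), radius = 10

Circle with center (5, 1) and radius 10


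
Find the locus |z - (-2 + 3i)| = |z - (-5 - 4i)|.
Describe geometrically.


Equal distances means the locus is the perpendicular bisector of z1 and z2.
Midpoint = ((-2+(-5))/2, (3+(-4))/2) = (-3.5000, -0.5000)

Perpendicular bisector through (-3.5000, -0.5000)


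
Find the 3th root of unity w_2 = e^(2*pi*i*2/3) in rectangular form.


Angle = 360*2/3 = 240°
a = cos(240°) = -0.5000
b = sin(240°) = -0.8660

-0.5000 - 0.8660i


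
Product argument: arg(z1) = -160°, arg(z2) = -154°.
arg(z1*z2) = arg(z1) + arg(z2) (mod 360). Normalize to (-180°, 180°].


arg(z1*z2) = -160° - 154° = -314°
Normalized to (-180°, 180°]: 46°

46°


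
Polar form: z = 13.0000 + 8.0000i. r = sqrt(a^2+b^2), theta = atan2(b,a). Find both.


r = sqrt(169+64) = sqrt(233) = 15.2643
theta = atan2(8, 13) = 31.6075 degrees

r = 15.2643, theta = 31.6075 degrees


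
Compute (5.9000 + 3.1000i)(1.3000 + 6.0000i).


Real = 5.9*1.3 - 3.1*6 = 7.67 - 18.6 = -10.93
Imag = 5.9*6 + 1.3*3.1 = 35.4 + 4.03 = 39.43

-10.9300 + 39.4300i


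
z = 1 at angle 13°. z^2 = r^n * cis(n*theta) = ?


r^2 = 1^2 = 1
n*theta = 2*13° = 26° = 26° (mod 360)
a = 1*cos(26°) = 0.8988
b = 1*sin(26°) = 0.4384

1 cis(26°) = 0.8988 + 0.4384i


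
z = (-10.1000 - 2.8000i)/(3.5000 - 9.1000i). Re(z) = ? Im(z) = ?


Multiply by conjugate: (-10.1000 - 2.8000i)(3.5000 + 9.1000i) / (3.5^2 + (-9.1)^2)
Numerator real = -10.1*3.5 - (2.8)*(-9.1) = -9.87
Numerator imag = -2.8*3.5 - (-10.1)*(-9.1) = -101.71
Denominator = 95.06
Re(z) = -9.87/95.06 = -0.1038
Im(z) = -101.71/95.06 = -1.0700

Re(z) = -0.1038, Im(z) = -1.0700


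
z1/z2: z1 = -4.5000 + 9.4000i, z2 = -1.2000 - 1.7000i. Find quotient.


Conjugate of z2 = -1.2000 + 1.7000i
Numerator: (-4.5000 + 9.4000i)(-1.2000 + 1.7000i) = -10.5800 - 18.9300i
Denominator: (-1.2)^2 + (-1.7)^2 = 4.33
Result = (-10.5800 - 18.9300i)/4.33

-2.4434 - 4.3718i


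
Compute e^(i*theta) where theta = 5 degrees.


cos(5°) = 0.9962
sin(5°) = 0.0872

e^(i*5°) = 0.9962 + 0.0872i


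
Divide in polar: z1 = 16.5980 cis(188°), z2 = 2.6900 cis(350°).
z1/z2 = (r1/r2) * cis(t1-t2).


r = 16.5980 / 2.6900 = 6.1703
theta = 188° - 350° = -162° = 198° (mod 360)

6.1703 cis(198°)


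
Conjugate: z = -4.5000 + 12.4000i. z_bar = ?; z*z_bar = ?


z_bar = -4.5000 - 12.4000i
z*z_bar = (-4.5)^2 + 12.4^2 = 20.25 + 153.76 = 174.01

z_bar = -4.5000 - 12.4000i, z*z_bar = 174.01


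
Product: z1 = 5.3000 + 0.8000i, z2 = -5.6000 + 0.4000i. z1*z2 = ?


Real = 5.3*(-5.6) - 0.8*0.4 = -29.68 - 0.32 = -30
Imag = 5.3*0.4 - (5.6)*0.8 = 2.12 - (4.48) = -2.36

-30.0000 - 2.3600i


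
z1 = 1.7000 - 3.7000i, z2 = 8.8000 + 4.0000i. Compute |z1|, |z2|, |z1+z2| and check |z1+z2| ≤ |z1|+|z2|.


|z1| = sqrt(1.7^2 + (-3.7)^2) = sqrt(16.58) = 4.0719
|z2| = sqrt(8.8^2 + 4^2) = sqrt(93.44) = 9.6664
z1+z2 = 10.5000 + 0.3000i
|z1+z2| = sqrt(110.34) = 10.5043
|z1|+|z2| = 4.0719 + 9.6664 = 13.7383

|z1+z2| = 10.5043 ≤ |z1|+|z2| = 13.7383 (verified)


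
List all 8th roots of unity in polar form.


The 8th roots of unity are cis(360k/8°) for k=0..7
Angle step = 360/8 = 45°
Primitive root: cis(45°)
Primitive root = 0.7071 + 0.7071i

8 roots at angles: 0°, 45°, 90°, 135°, 180°, 225°, 270°, 315°


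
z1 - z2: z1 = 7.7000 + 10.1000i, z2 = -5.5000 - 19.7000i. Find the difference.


Real: 7.7 + 5.5 = 13.2
Imag: 10.1 + 19.7 = 29.8

13.2000 + 29.8000i


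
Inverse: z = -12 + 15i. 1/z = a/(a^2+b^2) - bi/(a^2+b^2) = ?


|z|^2 = 144+225 = 369
1/z = (-12 - 15i)/369

1/z = -0.0325 - 0.0407i


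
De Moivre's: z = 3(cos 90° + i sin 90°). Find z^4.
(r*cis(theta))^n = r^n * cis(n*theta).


r^4 = 3^4 = 81
n*theta = 4*90° = 360° = 0° (mod 360)
a = 81*cos(0°) = 81.0000
b = 81*sin(0°) = 0

81 cis(0°) = 81.0000 + 0i


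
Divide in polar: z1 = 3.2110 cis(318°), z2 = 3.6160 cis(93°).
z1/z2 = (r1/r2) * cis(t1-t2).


r = 3.2110 / 3.6160 = 0.8880
theta = 318° - 93° = 225° = 225° (mod 360)

0.8880 cis(225°)


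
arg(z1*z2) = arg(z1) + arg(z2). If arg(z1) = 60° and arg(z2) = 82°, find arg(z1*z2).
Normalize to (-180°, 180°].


arg(z1*z2) = 60° + 82° = 142°
Normalized to (-180°, 180°]: 142°

142°


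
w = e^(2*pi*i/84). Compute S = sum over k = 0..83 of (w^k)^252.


The roots are w_k = w^k with w = e^(2*pi*i/84), and (w^k)^252 = (w^252)^k.
So S = 1 + u + u^2 + ... + u^(83) with u = w^252.
252 = 3*84 + 0, so 252 is a multiple of 84 and u = (w^84)^3 = 1.
Every one of the 84 terms equals 1: S = 84

S = 84


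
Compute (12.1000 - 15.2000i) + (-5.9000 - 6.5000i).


Real: 12.1 - 5.9 = 6.2
Imag: -15.2 - 6.5 = -21.7

6.2000 - 21.7000i


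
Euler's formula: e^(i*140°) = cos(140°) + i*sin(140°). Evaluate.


cos(140°) = -0.7660
sin(140°) = 0.6428

e^(i*140°) = -0.7660 + 0.6428i


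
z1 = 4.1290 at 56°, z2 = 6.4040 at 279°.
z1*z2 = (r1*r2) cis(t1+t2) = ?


r = 4.1290 * 6.4040 = 26.4421
theta = 56° + 279° = 335° = 335° (mod 360)

26.4421 cis(335°)


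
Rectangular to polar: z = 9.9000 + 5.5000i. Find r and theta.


r = sqrt(98.01+30.25) = sqrt(128.26) = 11.3252
theta = atan2(5.5, 9.9) = 29.0546 degrees

r = 11.3252, theta = 29.0546 degrees


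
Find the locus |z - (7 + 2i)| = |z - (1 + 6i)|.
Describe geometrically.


Equal distances means the locus is the perpendicular bisector of z1 and z2.
Midpoint = ((7+1)/2, (2+6)/2) = (4.0000, 4.0000)

Perpendicular bisector through (4.0000, 4.0000)


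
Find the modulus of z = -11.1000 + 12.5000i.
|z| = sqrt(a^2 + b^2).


|z| = sqrt((-11.1)^2 + 12.5^2) = sqrt(123.21 + 156.25) = sqrt(279.46) = 16.7171

|z| = 16.7171


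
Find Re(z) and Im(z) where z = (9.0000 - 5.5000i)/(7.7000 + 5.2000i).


Multiply by conjugate: (9.0000 - 5.5000i)(7.7000 - 5.2000i) / (7.7^2 + 5.2^2)
Numerator real = 9*7.7 - (5.5)*5.2 = 40.7
Numerator imag = -5.5*7.7 - 9*5.2 = -89.15
Denominator = 86.33
Re(z) = 40.7/86.33 = 0.4714
Im(z) = -89.15/86.33 = -1.0327

Re(z) = 0.4714, Im(z) = -1.0327


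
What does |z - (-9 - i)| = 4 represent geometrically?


|z - z0| = r is a circle with center z0 and radius r.
Center = (-9, -1), radius = 4

Circle with center (-9, -1) and radius 4


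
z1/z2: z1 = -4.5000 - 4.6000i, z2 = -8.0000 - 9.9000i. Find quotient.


Conjugate of z2 = -8.0000 + 9.9000i
Numerator: (-4.5000 - 4.6000i)(-8.0000 + 9.9000i) = 81.5400 - 7.7500i
Denominator: (-8)^2 + (-9.9)^2 = 162.01
Result = (81.5400 - 7.7500i)/162.01

0.5033 - 0.0478i
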